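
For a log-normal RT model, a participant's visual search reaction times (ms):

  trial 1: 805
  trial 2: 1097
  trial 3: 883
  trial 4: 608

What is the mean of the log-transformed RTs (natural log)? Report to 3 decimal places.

ln(RT): 6.6908, 7.0003, 6.7833, 6.4102
Σ ln(RT) = 26.8847
Mean = 26.8847/4 = 6.72117

6.721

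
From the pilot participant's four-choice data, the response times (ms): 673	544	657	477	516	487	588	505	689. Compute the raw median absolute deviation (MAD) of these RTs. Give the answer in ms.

Sorted: 477, 487, 505, 516, 544, 588, 657, 673, 689 → median = 544
|x − 544|: 129, 0, 113, 67, 28, 57, 44, 39, 145
Sorted deviations: 0, 28, 39, 44, 57, 67, 113, 129, 145 → MAD = 57

57 ms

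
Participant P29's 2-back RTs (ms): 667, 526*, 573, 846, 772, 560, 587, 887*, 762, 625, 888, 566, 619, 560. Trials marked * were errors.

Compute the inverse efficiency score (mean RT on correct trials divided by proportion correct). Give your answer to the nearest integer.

Correct trials (n=12): 667, 573, 846, 772, 560, 587, 762, 625, 888, 566, 619, 560
Mean correct RT = 8025/12 = 668.7500 ms
Proportion correct = 12/14
IES = 668.7500 / (12/14) = 780.208 ms

780 ms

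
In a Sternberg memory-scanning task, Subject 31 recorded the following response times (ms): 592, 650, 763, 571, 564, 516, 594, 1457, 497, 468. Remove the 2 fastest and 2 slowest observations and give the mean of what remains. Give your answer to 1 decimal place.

581.2 ms

Sorted: 468, 497, 516, 564, 571, 592, 594, 650, 763, 1457
Drop lowest 2 (468, 497) and highest 2 (763, 1457)
Remaining (n=6): Σ = 3487, mean = 3487/6 = 581.167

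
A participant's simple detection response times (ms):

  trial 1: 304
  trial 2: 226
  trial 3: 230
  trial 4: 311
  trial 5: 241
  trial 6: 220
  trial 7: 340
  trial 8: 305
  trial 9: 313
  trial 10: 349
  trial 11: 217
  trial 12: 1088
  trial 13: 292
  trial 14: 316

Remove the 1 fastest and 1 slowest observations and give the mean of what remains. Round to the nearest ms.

287 ms

Sorted: 217, 220, 226, 230, 241, 292, 304, 305, 311, 313, 316, 340, 349, 1088
Drop lowest 1 (217) and highest 1 (1088)
Remaining (n=12): Σ = 3447, mean = 3447/12 = 287.250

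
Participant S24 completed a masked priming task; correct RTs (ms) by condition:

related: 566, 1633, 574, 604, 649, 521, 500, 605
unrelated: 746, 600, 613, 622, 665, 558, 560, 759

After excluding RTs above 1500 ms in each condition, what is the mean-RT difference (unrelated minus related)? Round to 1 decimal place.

related: exclude 1633
M(related) = 4019/7 = 574.143
M(unrelated) = 5123/8 = 640.375
Difference = 640.375 − 574.143 = 66.232 ms

66.2 ms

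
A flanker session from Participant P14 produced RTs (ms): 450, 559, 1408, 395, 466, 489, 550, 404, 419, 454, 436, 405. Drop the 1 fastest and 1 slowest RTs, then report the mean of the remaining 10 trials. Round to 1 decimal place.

463.2 ms

Sorted: 395, 404, 405, 419, 436, 450, 454, 466, 489, 550, 559, 1408
Drop lowest 1 (395) and highest 1 (1408)
Remaining (n=10): Σ = 4632, mean = 4632/10 = 463.200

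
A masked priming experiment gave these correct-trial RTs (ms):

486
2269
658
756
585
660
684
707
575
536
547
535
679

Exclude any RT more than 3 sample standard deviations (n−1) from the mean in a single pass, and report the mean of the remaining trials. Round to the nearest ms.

n = 13, ΣRT = 9677, M = 744.385
Σ(x−M)² = 2595573.08; s = √(2595573.08/12) = 465.078
Cutoffs: 744.385 ± 3·465.078 → [-650.9, 2139.6]
Outside: 2269 → excluded.
Retained (n=12): Σ = 7408, mean = 7408/12 = 617.333

617 ms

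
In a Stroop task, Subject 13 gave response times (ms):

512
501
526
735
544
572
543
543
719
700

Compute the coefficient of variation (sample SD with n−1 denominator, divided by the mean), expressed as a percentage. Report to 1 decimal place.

n = 10, Σ = 5895, M = 589.5000
Σ(x−M)² = 74722.500; s = √(74722.500/9) = 91.1181
CV = 91.1181 / 589.5000 = 0.15457 = 15.457%

15.5%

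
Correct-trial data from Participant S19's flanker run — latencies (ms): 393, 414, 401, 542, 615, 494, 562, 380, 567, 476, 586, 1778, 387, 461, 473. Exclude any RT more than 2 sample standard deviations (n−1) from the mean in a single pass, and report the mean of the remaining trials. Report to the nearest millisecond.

n = 15, ΣRT = 8529, M = 568.600
Σ(x−M)² = 1652089.60; s = √(1652089.60/14) = 343.521
Cutoffs: 568.600 ± 2·343.521 → [-118.4, 1255.6]
Outside: 1778 → excluded.
Retained (n=14): Σ = 6751, mean = 6751/14 = 482.214

482 ms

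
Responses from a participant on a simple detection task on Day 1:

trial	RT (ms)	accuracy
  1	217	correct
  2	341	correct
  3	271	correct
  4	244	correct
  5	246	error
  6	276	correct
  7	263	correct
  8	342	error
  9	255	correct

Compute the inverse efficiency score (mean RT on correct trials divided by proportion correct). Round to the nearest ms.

343 ms

Correct trials (n=7): 217, 341, 271, 244, 276, 263, 255
Mean correct RT = 1867/7 = 266.7143 ms
Proportion correct = 7/9
IES = 266.7143 / (7/9) = 342.918 ms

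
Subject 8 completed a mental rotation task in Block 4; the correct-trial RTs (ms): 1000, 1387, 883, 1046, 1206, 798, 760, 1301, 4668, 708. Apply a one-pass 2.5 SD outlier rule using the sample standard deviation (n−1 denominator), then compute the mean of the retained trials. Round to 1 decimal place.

n = 10, ΣRT = 13757, M = 1375.700
Σ(x−M)² = 12524998.10; s = √(12524998.10/9) = 1179.689
Cutoffs: 1375.700 ± 2.5·1179.689 → [-1573.5, 4324.9]
Outside: 4668 → excluded.
Retained (n=9): Σ = 9089, mean = 9089/9 = 1009.889

1009.9 ms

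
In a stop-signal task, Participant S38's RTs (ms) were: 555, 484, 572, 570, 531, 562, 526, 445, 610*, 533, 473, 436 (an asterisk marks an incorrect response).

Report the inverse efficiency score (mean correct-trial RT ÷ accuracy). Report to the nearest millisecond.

564 ms

Correct trials (n=11): 555, 484, 572, 570, 531, 562, 526, 445, 533, 473, 436
Mean correct RT = 5687/11 = 517.0000 ms
Proportion correct = 11/12
IES = 517.0000 / (11/12) = 564.000 ms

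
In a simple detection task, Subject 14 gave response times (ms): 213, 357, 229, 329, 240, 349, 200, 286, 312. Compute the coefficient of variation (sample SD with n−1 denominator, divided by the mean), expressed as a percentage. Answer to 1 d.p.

n = 9, Σ = 2515, M = 279.4444
Σ(x−M)² = 29238.222; s = √(29238.222/8) = 60.4548
CV = 60.4548 / 279.4444 = 0.21634 = 21.634%

21.6%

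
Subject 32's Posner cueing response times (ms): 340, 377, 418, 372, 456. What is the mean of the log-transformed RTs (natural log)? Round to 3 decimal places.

ln(RT): 5.8289, 5.9322, 6.0355, 5.9189, 6.1225
Σ ln(RT) = 29.8381
Mean = 29.8381/5 = 5.96761

5.968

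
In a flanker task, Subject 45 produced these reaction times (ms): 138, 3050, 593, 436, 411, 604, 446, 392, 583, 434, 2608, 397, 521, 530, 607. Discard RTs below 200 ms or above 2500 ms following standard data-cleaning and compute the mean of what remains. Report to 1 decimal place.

496.2 ms

Excluded: 138, 2608, 3050
Retained (n=12): Σ = 5954
Mean = 5954/12 = 496.1667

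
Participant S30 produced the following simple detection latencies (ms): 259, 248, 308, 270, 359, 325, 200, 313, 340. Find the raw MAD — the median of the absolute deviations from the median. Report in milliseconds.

38 ms

Sorted: 200, 248, 259, 270, 308, 313, 325, 340, 359 → median = 308
|x − 308|: 49, 60, 0, 38, 51, 17, 108, 5, 32
Sorted deviations: 0, 5, 17, 32, 38, 49, 51, 60, 108 → MAD = 38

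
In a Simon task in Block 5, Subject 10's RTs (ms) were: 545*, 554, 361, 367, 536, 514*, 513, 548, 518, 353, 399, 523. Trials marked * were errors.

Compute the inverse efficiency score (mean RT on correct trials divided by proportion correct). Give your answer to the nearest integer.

561 ms

Correct trials (n=10): 554, 361, 367, 536, 513, 548, 518, 353, 399, 523
Mean correct RT = 4672/10 = 467.2000 ms
Proportion correct = 10/12
IES = 467.2000 / (10/12) = 560.640 ms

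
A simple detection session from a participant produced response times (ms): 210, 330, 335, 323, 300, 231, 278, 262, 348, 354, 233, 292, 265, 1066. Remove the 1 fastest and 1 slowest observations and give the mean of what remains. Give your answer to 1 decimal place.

295.9 ms

Sorted: 210, 231, 233, 262, 265, 278, 292, 300, 323, 330, 335, 348, 354, 1066
Drop lowest 1 (210) and highest 1 (1066)
Remaining (n=12): Σ = 3551, mean = 3551/12 = 295.917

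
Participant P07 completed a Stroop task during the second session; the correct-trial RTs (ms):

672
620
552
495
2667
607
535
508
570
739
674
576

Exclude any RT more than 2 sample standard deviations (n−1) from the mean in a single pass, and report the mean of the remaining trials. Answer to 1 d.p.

595.3 ms

n = 12, ΣRT = 9215, M = 767.917
Σ(x−M)² = 3992060.92; s = √(3992060.92/11) = 602.424
Cutoffs: 767.917 ± 2·602.424 → [-436.9, 1972.8]
Outside: 2667 → excluded.
Retained (n=11): Σ = 6548, mean = 6548/11 = 595.273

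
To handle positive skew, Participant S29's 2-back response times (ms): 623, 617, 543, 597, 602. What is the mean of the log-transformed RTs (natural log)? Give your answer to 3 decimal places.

ln(RT): 6.4345, 6.4249, 6.2971, 6.3919, 6.4003
Σ ln(RT) = 31.9487
Mean = 31.9487/5 = 6.38974

6.390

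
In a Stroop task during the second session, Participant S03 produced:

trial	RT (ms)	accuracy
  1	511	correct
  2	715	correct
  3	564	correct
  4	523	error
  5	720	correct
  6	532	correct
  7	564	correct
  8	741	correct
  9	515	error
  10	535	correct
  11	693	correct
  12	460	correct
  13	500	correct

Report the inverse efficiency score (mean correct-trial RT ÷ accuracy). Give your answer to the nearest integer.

702 ms

Correct trials (n=11): 511, 715, 564, 720, 532, 564, 741, 535, 693, 460, 500
Mean correct RT = 6535/11 = 594.0909 ms
Proportion correct = 11/13
IES = 594.0909 / (11/13) = 702.107 ms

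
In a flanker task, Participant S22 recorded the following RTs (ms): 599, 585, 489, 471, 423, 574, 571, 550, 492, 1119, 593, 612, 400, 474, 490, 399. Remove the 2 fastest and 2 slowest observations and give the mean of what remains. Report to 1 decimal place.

Sorted: 399, 400, 423, 471, 474, 489, 490, 492, 550, 571, 574, 585, 593, 599, 612, 1119
Drop lowest 2 (399, 400) and highest 2 (612, 1119)
Remaining (n=12): Σ = 6311, mean = 6311/12 = 525.917

525.9 ms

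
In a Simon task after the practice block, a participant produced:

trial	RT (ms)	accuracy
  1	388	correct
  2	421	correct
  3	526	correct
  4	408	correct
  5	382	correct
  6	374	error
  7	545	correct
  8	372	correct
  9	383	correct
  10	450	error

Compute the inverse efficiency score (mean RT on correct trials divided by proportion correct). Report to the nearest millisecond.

Correct trials (n=8): 388, 421, 526, 408, 382, 545, 372, 383
Mean correct RT = 3425/8 = 428.1250 ms
Proportion correct = 8/10
IES = 428.1250 / (8/10) = 535.156 ms

535 ms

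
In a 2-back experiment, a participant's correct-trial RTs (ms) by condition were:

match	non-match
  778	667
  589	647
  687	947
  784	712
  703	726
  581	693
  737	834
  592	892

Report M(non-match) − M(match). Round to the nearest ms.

83 ms

M(match) = 5451/8 = 681.375
M(non-match) = 6118/8 = 764.750
Difference = 764.750 − 681.375 = 83.375 ms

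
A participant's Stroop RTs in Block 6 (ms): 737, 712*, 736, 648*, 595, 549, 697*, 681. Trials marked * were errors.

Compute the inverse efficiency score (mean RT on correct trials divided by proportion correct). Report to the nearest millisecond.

1055 ms

Correct trials (n=5): 737, 736, 595, 549, 681
Mean correct RT = 3298/5 = 659.6000 ms
Proportion correct = 5/8
IES = 659.6000 / (5/8) = 1055.360 ms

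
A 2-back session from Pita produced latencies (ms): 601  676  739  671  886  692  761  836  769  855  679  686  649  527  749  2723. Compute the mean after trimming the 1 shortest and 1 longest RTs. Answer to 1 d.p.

Sorted: 527, 601, 649, 671, 676, 679, 686, 692, 739, 749, 761, 769, 836, 855, 886, 2723
Drop lowest 1 (527) and highest 1 (2723)
Remaining (n=14): Σ = 10249, mean = 10249/14 = 732.071

732.1 ms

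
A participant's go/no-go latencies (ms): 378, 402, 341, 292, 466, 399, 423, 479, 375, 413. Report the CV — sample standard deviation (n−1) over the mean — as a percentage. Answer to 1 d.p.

n = 10, Σ = 3968, M = 396.8000
Σ(x−M)² = 27451.600; s = √(27451.600/9) = 55.2284
CV = 55.2284 / 396.8000 = 0.13918 = 13.918%

13.9%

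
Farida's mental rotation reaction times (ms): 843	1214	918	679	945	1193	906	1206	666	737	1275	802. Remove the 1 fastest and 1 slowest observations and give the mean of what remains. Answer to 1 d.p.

944.3 ms

Sorted: 666, 679, 737, 802, 843, 906, 918, 945, 1193, 1206, 1214, 1275
Drop lowest 1 (666) and highest 1 (1275)
Remaining (n=10): Σ = 9443, mean = 9443/10 = 944.300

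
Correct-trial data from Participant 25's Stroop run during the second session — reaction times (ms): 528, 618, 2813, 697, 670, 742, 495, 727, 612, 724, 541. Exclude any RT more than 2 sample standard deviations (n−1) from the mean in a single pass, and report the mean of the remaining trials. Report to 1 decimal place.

635.4 ms

n = 11, ΣRT = 9167, M = 833.364
Σ(x−M)² = 4384460.55; s = √(4384460.55/10) = 662.153
Cutoffs: 833.364 ± 2·662.153 → [-490.9, 2157.7]
Outside: 2813 → excluded.
Retained (n=10): Σ = 6354, mean = 6354/10 = 635.400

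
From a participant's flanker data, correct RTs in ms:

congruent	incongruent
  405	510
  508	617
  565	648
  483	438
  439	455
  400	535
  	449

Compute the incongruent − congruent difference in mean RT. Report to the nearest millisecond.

55 ms

M(congruent) = 2800/6 = 466.667
M(incongruent) = 3652/7 = 521.714
Difference = 521.714 − 466.667 = 55.048 ms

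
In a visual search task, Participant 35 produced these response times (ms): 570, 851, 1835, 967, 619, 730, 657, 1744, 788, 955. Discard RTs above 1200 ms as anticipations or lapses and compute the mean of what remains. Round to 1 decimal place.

767.1 ms

Excluded: 1744, 1835
Retained (n=8): Σ = 6137
Mean = 6137/8 = 767.1250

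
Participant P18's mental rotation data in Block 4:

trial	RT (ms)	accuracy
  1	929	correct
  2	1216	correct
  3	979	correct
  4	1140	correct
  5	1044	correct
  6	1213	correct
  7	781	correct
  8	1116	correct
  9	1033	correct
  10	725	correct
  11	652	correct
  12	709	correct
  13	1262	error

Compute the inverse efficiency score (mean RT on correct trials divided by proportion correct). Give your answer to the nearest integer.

1042 ms

Correct trials (n=12): 929, 1216, 979, 1140, 1044, 1213, 781, 1116, 1033, 725, 652, 709
Mean correct RT = 11537/12 = 961.4167 ms
Proportion correct = 12/13
IES = 961.4167 / (12/13) = 1041.535 ms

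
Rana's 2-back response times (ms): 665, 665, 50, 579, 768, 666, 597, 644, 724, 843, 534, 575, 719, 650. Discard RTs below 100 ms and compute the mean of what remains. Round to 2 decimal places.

Excluded: 50
Retained (n=13): Σ = 8629
Mean = 8629/13 = 663.7692

663.77 ms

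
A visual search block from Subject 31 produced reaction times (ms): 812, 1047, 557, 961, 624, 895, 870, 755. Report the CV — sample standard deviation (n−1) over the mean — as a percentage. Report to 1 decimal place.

20.3%

n = 8, Σ = 6521, M = 815.1250
Σ(x−M)² = 191218.875; s = √(191218.875/7) = 165.2785
CV = 165.2785 / 815.1250 = 0.20276 = 20.276%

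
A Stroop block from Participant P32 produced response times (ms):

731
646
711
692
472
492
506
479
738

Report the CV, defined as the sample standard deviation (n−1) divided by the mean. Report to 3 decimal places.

n = 9, Σ = 5467, M = 607.4444
Σ(x−M)² = 110132.222; s = √(110132.222/8) = 117.3308
CV = 117.3308 / 607.4444 = 0.19315

0.193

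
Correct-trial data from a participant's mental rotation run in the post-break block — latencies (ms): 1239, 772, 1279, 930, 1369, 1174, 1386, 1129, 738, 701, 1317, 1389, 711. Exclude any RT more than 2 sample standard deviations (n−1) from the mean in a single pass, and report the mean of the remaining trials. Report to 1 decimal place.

1087.2 ms

n = 13, ΣRT = 14134, M = 1087.231
Σ(x−M)² = 918376.31; s = √(918376.31/12) = 276.643
Cutoffs: 1087.231 ± 2·276.643 → [533.9, 1640.5]
No RTs fall outside the cutoffs; all 13 retained. Mean = 14134/13 = 1087.231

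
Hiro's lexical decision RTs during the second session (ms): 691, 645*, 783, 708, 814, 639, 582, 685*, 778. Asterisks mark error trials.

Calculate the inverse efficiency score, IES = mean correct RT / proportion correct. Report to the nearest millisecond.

Correct trials (n=7): 691, 783, 708, 814, 639, 582, 778
Mean correct RT = 4995/7 = 713.5714 ms
Proportion correct = 7/9
IES = 713.5714 / (7/9) = 917.449 ms

917 ms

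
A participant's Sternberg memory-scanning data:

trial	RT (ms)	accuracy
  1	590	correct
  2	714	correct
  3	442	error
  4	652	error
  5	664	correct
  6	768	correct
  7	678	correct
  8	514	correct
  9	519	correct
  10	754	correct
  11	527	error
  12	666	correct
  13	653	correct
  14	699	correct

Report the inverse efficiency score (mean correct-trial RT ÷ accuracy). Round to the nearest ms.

Correct trials (n=11): 590, 714, 664, 768, 678, 514, 519, 754, 666, 653, 699
Mean correct RT = 7219/11 = 656.2727 ms
Proportion correct = 11/14
IES = 656.2727 / (11/14) = 835.256 ms

835 ms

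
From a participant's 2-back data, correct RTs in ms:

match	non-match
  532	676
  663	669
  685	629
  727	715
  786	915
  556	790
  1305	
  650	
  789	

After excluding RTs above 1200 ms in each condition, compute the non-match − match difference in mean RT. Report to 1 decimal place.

58.8 ms

match: exclude 1305
M(match) = 5388/8 = 673.500
M(non-match) = 4394/6 = 732.333
Difference = 732.333 − 673.500 = 58.833 ms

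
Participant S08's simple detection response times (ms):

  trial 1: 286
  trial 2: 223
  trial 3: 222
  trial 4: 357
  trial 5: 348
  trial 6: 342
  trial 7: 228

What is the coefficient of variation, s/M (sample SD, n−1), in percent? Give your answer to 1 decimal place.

n = 7, Σ = 2006, M = 286.5714
Σ(x−M)² = 23447.714; s = √(23447.714/6) = 62.5136
CV = 62.5136 / 286.5714 = 0.21814 = 21.814%

21.8%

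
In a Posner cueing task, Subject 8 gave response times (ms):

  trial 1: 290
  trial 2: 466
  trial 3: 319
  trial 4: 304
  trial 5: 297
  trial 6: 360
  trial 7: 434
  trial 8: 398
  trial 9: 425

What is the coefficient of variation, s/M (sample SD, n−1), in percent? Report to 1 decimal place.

18.3%

n = 9, Σ = 3293, M = 365.8889
Σ(x−M)² = 35754.889; s = √(35754.889/8) = 66.8533
CV = 66.8533 / 365.8889 = 0.18271 = 18.271%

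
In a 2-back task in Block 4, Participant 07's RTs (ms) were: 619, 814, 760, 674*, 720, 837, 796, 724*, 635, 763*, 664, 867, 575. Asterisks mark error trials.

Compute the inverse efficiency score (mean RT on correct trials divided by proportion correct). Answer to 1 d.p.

Correct trials (n=10): 619, 814, 760, 720, 837, 796, 635, 664, 867, 575
Mean correct RT = 7287/10 = 728.7000 ms
Proportion correct = 10/13
IES = 728.7000 / (10/13) = 947.310 ms

947.3 ms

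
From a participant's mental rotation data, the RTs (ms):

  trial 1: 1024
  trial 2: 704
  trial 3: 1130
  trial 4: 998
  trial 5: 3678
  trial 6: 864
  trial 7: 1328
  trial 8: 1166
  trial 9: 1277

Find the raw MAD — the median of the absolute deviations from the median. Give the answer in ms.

Sorted: 704, 864, 998, 1024, 1130, 1166, 1277, 1328, 3678 → median = 1130
|x − 1130|: 106, 426, 0, 132, 2548, 266, 198, 36, 147
Sorted deviations: 0, 36, 106, 132, 147, 198, 266, 426, 2548 → MAD = 147

147 ms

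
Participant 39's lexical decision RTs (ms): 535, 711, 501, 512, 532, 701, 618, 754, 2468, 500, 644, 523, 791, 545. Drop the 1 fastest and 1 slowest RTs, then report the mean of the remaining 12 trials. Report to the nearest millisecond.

Sorted: 500, 501, 512, 523, 532, 535, 545, 618, 644, 701, 711, 754, 791, 2468
Drop lowest 1 (500) and highest 1 (2468)
Remaining (n=12): Σ = 7367, mean = 7367/12 = 613.917

614 ms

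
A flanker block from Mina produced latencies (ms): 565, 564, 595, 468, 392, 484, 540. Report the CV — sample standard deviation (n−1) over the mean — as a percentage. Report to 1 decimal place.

13.8%

n = 7, Σ = 3608, M = 515.4286
Σ(x−M)² = 30223.714; s = √(30223.714/6) = 70.9738
CV = 70.9738 / 515.4286 = 0.13770 = 13.770%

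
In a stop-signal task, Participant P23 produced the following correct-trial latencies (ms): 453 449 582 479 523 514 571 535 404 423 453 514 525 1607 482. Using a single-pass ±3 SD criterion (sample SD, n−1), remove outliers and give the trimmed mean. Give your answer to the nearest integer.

493 ms

n = 15, ΣRT = 8514, M = 567.600
Σ(x−M)² = 1194367.60; s = √(1194367.60/14) = 292.082
Cutoffs: 567.600 ± 3·292.082 → [-308.6, 1443.8]
Outside: 1607 → excluded.
Retained (n=14): Σ = 6907, mean = 6907/14 = 493.357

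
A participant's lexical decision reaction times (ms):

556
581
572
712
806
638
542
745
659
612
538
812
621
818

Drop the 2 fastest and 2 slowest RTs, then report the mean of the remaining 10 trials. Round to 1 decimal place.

650.2 ms

Sorted: 538, 542, 556, 572, 581, 612, 621, 638, 659, 712, 745, 806, 812, 818
Drop lowest 2 (538, 542) and highest 2 (812, 818)
Remaining (n=10): Σ = 6502, mean = 6502/10 = 650.200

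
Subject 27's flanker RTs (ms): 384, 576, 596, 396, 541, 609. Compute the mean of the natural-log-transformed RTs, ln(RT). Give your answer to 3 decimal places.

ln(RT): 5.9506, 6.3561, 6.3902, 5.9814, 6.2934, 6.4118
Σ ln(RT) = 37.3836
Mean = 37.3836/6 = 6.23061

6.231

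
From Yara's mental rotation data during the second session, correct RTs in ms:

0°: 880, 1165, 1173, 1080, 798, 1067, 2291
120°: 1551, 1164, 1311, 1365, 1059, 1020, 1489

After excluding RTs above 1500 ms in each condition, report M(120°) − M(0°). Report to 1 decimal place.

207.5 ms

0°: exclude 2291
120°: exclude 1551
M(0°) = 6163/6 = 1027.167
M(120°) = 7408/6 = 1234.667
Difference = 1234.667 − 1027.167 = 207.500 ms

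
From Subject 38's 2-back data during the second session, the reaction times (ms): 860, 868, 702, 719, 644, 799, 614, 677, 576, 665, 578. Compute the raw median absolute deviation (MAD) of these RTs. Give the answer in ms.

Sorted: 576, 578, 614, 644, 665, 677, 702, 719, 799, 860, 868 → median = 677
|x − 677|: 183, 191, 25, 42, 33, 122, 63, 0, 101, 12, 99
Sorted deviations: 0, 12, 25, 33, 42, 63, 99, 101, 122, 183, 191 → MAD = 63

63 ms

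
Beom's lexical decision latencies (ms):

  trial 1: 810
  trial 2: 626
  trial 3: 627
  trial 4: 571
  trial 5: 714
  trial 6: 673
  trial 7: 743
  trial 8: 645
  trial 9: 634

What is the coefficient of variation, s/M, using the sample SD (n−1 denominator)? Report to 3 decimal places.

n = 9, Σ = 6043, M = 671.4444
Σ(x−M)² = 42362.222; s = √(42362.222/8) = 72.7687
CV = 72.7687 / 671.4444 = 0.10838

0.108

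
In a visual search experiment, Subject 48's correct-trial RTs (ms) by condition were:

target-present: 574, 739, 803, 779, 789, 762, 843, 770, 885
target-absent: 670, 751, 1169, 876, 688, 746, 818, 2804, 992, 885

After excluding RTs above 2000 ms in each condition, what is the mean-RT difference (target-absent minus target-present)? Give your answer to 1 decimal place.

72.3 ms

target-absent: exclude 2804
M(target-present) = 6944/9 = 771.556
M(target-absent) = 7595/9 = 843.889
Difference = 843.889 − 771.556 = 72.333 ms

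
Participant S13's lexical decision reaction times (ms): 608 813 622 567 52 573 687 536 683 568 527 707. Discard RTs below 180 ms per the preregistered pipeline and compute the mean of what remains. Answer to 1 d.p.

Excluded: 52
Retained (n=11): Σ = 6891
Mean = 6891/11 = 626.4545

626.5 ms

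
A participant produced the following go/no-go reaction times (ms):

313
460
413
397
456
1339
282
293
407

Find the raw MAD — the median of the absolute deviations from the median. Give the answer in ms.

53 ms

Sorted: 282, 293, 313, 397, 407, 413, 456, 460, 1339 → median = 407
|x − 407|: 94, 53, 6, 10, 49, 932, 125, 114, 0
Sorted deviations: 0, 6, 10, 49, 53, 94, 114, 125, 932 → MAD = 53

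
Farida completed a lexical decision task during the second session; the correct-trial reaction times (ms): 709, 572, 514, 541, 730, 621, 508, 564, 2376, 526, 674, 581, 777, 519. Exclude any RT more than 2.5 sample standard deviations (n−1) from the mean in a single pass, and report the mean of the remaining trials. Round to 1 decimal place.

n = 14, ΣRT = 10212, M = 729.429
Σ(x−M)² = 3019497.43; s = √(3019497.43/13) = 481.943
Cutoffs: 729.429 ± 2.5·481.943 → [-475.4, 1934.3]
Outside: 2376 → excluded.
Retained (n=13): Σ = 7836, mean = 7836/13 = 602.769

602.8 ms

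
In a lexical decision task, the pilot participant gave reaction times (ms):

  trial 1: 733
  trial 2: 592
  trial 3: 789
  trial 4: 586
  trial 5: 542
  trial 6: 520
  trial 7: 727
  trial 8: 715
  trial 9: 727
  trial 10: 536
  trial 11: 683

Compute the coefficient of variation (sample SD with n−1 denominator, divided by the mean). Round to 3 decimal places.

n = 11, Σ = 7150, M = 650.0000
Σ(x−M)² = 92402.000; s = √(92402.000/10) = 96.1260
CV = 96.1260 / 650.0000 = 0.14789

0.148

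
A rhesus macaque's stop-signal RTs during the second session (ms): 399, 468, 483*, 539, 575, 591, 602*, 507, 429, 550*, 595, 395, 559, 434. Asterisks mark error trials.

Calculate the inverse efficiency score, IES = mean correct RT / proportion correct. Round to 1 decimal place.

Correct trials (n=11): 399, 468, 539, 575, 591, 507, 429, 595, 395, 559, 434
Mean correct RT = 5491/11 = 499.1818 ms
Proportion correct = 11/14
IES = 499.1818 / (11/14) = 635.322 ms

635.3 ms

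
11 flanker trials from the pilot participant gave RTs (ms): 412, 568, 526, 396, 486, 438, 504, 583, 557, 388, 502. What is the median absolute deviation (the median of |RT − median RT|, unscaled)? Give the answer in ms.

64 ms

Sorted: 388, 396, 412, 438, 486, 502, 504, 526, 557, 568, 583 → median = 502
|x − 502|: 90, 66, 24, 106, 16, 64, 2, 81, 55, 114, 0
Sorted deviations: 0, 2, 16, 24, 55, 64, 66, 81, 90, 106, 114 → MAD = 64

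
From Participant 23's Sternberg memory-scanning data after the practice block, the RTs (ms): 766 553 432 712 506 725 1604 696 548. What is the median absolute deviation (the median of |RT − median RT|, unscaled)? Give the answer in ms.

Sorted: 432, 506, 548, 553, 696, 712, 725, 766, 1604 → median = 696
|x − 696|: 70, 143, 264, 16, 190, 29, 908, 0, 148
Sorted deviations: 0, 16, 29, 70, 143, 148, 190, 264, 908 → MAD = 143

143 ms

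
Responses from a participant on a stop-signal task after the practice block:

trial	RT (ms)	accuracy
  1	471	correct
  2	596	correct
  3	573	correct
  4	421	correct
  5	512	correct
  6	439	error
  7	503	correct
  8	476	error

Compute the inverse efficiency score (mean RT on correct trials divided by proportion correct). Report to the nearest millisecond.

684 ms

Correct trials (n=6): 471, 596, 573, 421, 512, 503
Mean correct RT = 3076/6 = 512.6667 ms
Proportion correct = 6/8
IES = 512.6667 / (6/8) = 683.556 ms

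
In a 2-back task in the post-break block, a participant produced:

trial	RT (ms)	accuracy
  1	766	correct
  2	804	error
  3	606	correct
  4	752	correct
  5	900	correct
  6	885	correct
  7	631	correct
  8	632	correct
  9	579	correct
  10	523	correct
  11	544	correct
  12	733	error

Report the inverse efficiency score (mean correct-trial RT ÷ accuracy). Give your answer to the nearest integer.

818 ms

Correct trials (n=10): 766, 606, 752, 900, 885, 631, 632, 579, 523, 544
Mean correct RT = 6818/10 = 681.8000 ms
Proportion correct = 10/12
IES = 681.8000 / (10/12) = 818.160 ms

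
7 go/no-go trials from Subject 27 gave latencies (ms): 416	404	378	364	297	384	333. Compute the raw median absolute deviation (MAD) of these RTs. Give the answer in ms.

26 ms

Sorted: 297, 333, 364, 378, 384, 404, 416 → median = 378
|x − 378|: 38, 26, 0, 14, 81, 6, 45
Sorted deviations: 0, 6, 14, 26, 38, 45, 81 → MAD = 26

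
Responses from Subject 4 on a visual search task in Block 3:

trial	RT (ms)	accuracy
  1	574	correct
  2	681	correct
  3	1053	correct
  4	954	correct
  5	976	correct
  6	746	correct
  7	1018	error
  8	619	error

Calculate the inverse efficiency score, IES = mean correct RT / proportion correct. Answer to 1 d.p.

Correct trials (n=6): 574, 681, 1053, 954, 976, 746
Mean correct RT = 4984/6 = 830.6667 ms
Proportion correct = 6/8
IES = 830.6667 / (6/8) = 1107.556 ms

1107.6 ms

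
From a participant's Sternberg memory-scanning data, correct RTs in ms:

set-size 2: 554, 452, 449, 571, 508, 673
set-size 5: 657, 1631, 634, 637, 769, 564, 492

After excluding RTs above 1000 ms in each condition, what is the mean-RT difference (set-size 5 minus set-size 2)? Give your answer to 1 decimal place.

91.0 ms

set-size 5: exclude 1631
M(set-size 2) = 3207/6 = 534.500
M(set-size 5) = 3753/6 = 625.500
Difference = 625.500 − 534.500 = 91.000 ms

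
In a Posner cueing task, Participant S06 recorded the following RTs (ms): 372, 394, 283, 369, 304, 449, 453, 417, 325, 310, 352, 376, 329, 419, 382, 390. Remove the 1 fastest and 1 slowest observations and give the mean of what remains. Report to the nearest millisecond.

371 ms

Sorted: 283, 304, 310, 325, 329, 352, 369, 372, 376, 382, 390, 394, 417, 419, 449, 453
Drop lowest 1 (283) and highest 1 (453)
Remaining (n=14): Σ = 5188, mean = 5188/14 = 370.571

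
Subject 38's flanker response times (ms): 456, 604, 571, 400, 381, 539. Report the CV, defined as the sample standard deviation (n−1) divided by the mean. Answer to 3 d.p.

n = 6, Σ = 2951, M = 491.8333
Σ(x−M)² = 43074.833; s = √(43074.833/5) = 92.8168
CV = 92.8168 / 491.8333 = 0.18872

0.189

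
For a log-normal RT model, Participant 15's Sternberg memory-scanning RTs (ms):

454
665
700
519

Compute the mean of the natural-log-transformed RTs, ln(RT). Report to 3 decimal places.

6.355

ln(RT): 6.1181, 6.4998, 6.5511, 6.2519
Σ ln(RT) = 25.4209
Mean = 25.4209/4 = 6.35522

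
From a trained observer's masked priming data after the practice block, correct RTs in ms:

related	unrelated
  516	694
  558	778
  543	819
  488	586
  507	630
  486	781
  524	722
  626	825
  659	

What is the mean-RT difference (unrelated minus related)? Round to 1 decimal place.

184.2 ms

M(related) = 4907/9 = 545.222
M(unrelated) = 5835/8 = 729.375
Difference = 729.375 − 545.222 = 184.153 ms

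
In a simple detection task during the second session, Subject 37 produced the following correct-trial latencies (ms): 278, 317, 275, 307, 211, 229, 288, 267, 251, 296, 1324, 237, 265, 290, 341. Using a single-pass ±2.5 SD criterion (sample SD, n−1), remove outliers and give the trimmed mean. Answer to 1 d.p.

275.1 ms

n = 15, ΣRT = 5176, M = 345.067
Σ(x−M)² = 1043144.93; s = √(1043144.93/14) = 272.966
Cutoffs: 345.067 ± 2.5·272.966 → [-337.3, 1027.5]
Outside: 1324 → excluded.
Retained (n=14): Σ = 3852, mean = 3852/14 = 275.143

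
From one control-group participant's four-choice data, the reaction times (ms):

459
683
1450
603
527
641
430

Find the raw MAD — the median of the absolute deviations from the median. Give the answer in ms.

80 ms

Sorted: 430, 459, 527, 603, 641, 683, 1450 → median = 603
|x − 603|: 144, 80, 847, 0, 76, 38, 173
Sorted deviations: 0, 38, 76, 80, 144, 173, 847 → MAD = 80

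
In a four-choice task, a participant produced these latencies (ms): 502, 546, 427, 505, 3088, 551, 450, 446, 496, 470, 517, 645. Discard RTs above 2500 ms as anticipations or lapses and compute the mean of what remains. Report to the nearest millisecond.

505 ms

Excluded: 3088
Retained (n=11): Σ = 5555
Mean = 5555/11 = 505.0000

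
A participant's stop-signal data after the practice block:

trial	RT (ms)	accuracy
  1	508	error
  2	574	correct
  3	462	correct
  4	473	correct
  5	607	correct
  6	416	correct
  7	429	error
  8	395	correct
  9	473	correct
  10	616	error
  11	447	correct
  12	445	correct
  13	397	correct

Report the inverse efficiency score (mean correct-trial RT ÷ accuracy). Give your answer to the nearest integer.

610 ms

Correct trials (n=10): 574, 462, 473, 607, 416, 395, 473, 447, 445, 397
Mean correct RT = 4689/10 = 468.9000 ms
Proportion correct = 10/13
IES = 468.9000 / (10/13) = 609.570 ms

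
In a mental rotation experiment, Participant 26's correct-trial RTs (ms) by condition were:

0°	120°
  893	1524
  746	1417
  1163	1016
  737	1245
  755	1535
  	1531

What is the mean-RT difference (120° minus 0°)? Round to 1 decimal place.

519.2 ms

M(0°) = 4294/5 = 858.800
M(120°) = 8268/6 = 1378.000
Difference = 1378.000 − 858.800 = 519.200 ms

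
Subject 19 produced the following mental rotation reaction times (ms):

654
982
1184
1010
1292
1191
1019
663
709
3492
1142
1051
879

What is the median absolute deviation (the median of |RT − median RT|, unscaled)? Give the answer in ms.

Sorted: 654, 663, 709, 879, 982, 1010, 1019, 1051, 1142, 1184, 1191, 1292, 3492 → median = 1019
|x − 1019|: 365, 37, 165, 9, 273, 172, 0, 356, 310, 2473, 123, 32, 140
Sorted deviations: 0, 9, 32, 37, 123, 140, 165, 172, 273, 310, 356, 365, 2473 → MAD = 165

165 ms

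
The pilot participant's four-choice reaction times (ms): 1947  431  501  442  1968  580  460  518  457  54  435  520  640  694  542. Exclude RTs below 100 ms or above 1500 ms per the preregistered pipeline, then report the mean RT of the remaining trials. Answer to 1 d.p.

518.3 ms

Excluded: 54, 1947, 1968
Retained (n=12): Σ = 6220
Mean = 6220/12 = 518.3333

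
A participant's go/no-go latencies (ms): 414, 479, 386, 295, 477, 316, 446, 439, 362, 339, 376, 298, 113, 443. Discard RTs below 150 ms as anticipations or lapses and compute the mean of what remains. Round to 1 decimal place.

Excluded: 113
Retained (n=13): Σ = 5070
Mean = 5070/13 = 390.0000

390.0 ms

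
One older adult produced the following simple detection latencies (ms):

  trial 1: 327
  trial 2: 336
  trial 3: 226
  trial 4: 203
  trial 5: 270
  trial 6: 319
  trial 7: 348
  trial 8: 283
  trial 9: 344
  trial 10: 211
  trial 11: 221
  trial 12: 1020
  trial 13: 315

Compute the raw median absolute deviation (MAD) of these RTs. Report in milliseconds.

Sorted: 203, 211, 221, 226, 270, 283, 315, 319, 327, 336, 344, 348, 1020 → median = 315
|x − 315|: 12, 21, 89, 112, 45, 4, 33, 32, 29, 104, 94, 705, 0
Sorted deviations: 0, 4, 12, 21, 29, 32, 33, 45, 89, 94, 104, 112, 705 → MAD = 33

33 ms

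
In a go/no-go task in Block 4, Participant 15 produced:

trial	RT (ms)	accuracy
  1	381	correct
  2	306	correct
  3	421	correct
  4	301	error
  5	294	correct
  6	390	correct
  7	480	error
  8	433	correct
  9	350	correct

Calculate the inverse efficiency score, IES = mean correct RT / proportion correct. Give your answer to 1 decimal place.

473.0 ms

Correct trials (n=7): 381, 306, 421, 294, 390, 433, 350
Mean correct RT = 2575/7 = 367.8571 ms
Proportion correct = 7/9
IES = 367.8571 / (7/9) = 472.959 ms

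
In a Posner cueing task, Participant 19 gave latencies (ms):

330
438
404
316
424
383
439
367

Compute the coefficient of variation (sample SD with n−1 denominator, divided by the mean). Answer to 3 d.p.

0.122

n = 8, Σ = 3101, M = 387.6250
Σ(x−M)² = 15665.875; s = √(15665.875/7) = 47.3073
CV = 47.3073 / 387.6250 = 0.12204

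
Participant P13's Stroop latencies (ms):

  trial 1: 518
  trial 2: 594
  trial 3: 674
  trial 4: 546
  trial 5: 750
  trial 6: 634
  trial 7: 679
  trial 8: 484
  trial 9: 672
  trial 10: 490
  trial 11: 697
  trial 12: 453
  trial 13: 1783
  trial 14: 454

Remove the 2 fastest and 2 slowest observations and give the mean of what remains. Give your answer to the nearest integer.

Sorted: 453, 454, 484, 490, 518, 546, 594, 634, 672, 674, 679, 697, 750, 1783
Drop lowest 2 (453, 454) and highest 2 (750, 1783)
Remaining (n=10): Σ = 5988, mean = 5988/10 = 598.800

599 ms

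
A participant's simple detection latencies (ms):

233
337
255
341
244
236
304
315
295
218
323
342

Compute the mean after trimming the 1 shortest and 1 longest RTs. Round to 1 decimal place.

288.3 ms

Sorted: 218, 233, 236, 244, 255, 295, 304, 315, 323, 337, 341, 342
Drop lowest 1 (218) and highest 1 (342)
Remaining (n=10): Σ = 2883, mean = 2883/10 = 288.300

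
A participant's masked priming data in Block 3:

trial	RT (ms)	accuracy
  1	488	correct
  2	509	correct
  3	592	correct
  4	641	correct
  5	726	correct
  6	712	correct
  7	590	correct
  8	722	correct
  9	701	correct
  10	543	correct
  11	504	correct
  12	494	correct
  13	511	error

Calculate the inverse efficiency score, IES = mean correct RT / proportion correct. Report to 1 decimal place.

652.0 ms

Correct trials (n=12): 488, 509, 592, 641, 726, 712, 590, 722, 701, 543, 504, 494
Mean correct RT = 7222/12 = 601.8333 ms
Proportion correct = 12/13
IES = 601.8333 / (12/13) = 651.986 ms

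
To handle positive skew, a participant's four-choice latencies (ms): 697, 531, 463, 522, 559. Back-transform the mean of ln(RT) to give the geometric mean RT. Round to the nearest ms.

549 ms

ln(RT): 6.5468, 6.2748, 6.1377, 6.2577, 6.3261
Mean ln(RT) = 31.5431/5 = 6.30862
Geometric mean = exp(6.30862) = 549.29 ms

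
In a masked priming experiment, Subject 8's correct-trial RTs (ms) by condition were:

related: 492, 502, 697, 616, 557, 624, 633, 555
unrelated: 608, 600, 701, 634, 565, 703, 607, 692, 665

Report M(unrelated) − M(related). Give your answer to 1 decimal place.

57.2 ms

M(related) = 4676/8 = 584.500
M(unrelated) = 5775/9 = 641.667
Difference = 641.667 − 584.500 = 57.167 ms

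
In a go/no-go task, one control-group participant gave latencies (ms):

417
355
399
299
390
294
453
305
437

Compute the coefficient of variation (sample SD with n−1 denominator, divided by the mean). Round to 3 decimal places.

n = 9, Σ = 3349, M = 372.1111
Σ(x−M)² = 30054.889; s = √(30054.889/8) = 61.2932
CV = 61.2932 / 372.1111 = 0.16472

0.165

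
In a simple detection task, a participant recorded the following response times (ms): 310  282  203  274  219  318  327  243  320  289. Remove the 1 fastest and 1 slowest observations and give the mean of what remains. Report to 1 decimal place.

281.9 ms

Sorted: 203, 219, 243, 274, 282, 289, 310, 318, 320, 327
Drop lowest 1 (203) and highest 1 (327)
Remaining (n=8): Σ = 2255, mean = 2255/8 = 281.875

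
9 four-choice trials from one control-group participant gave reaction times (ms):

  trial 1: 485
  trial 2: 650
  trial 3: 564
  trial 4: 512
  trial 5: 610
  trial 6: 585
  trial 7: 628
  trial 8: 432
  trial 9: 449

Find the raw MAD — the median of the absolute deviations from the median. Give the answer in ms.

Sorted: 432, 449, 485, 512, 564, 585, 610, 628, 650 → median = 564
|x − 564|: 79, 86, 0, 52, 46, 21, 64, 132, 115
Sorted deviations: 0, 21, 46, 52, 64, 79, 86, 115, 132 → MAD = 64

64 ms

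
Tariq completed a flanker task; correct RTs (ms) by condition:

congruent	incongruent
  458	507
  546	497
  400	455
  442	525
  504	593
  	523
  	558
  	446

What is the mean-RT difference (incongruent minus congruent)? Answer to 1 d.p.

M(congruent) = 2350/5 = 470.000
M(incongruent) = 4104/8 = 513.000
Difference = 513.000 − 470.000 = 43.000 ms

43.0 ms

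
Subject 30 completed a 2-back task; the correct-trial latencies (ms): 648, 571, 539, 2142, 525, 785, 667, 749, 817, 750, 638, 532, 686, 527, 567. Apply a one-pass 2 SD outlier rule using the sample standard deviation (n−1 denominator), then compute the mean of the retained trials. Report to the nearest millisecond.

643 ms

n = 15, ΣRT = 11143, M = 742.867
Σ(x−M)² = 2234477.73; s = √(2234477.73/14) = 399.507
Cutoffs: 742.867 ± 2·399.507 → [-56.1, 1541.9]
Outside: 2142 → excluded.
Retained (n=14): Σ = 9001, mean = 9001/14 = 642.929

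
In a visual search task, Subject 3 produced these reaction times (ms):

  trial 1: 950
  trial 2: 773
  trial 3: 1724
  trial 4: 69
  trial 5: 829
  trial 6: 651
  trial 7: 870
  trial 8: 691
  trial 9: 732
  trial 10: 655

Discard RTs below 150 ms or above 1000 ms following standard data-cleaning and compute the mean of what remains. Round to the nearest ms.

Excluded: 69, 1724
Retained (n=8): Σ = 6151
Mean = 6151/8 = 768.8750

769 ms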